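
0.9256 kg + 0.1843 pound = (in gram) 1009. Check: 0.9256 kg is already in kg. 1 pound = 0.45359237 kg, so 0.1843 pound = 0.1843 * 0.45359237 = 0.083597074 kg. Sum: 0.9256 + 0.083597074 = 1.0091971 kg. 1 gram = 0.001 kg, so 1.0091971 kg = 1.0091971 / 0.001 = 1009.1971 gram ≈ 1009 gram (4 s.f.).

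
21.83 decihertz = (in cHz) 1 decihertz = 0.1 Hz, so 21.83 decihertz = 21.83 * 0.1 = 2.183 Hz. 1 cHz = 0.01 Hz, so 2.183 Hz = 2.183 / 0.01 = 218.3 cHz. Final answer: 218.3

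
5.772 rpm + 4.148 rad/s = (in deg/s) 1 rpm = 0.10471976 rad/s, so 5.772 rpm = 5.772 * 0.10471976 = 0.60444243 rad/s. 4.148 rad/s is already in rad/s. Sum: 0.60444243 + 4.148 = 4.7524424 rad/s. 1 deg/s = 0.017453293 rad/s, so 4.7524424 rad/s = 4.7524424 / 0.017453293 = 272.29489 deg/s ≈ 272.3 deg/s (4 s.f.). Final answer: 272.3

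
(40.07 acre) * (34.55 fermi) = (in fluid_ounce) 1 acre = 4046.8564 m^2, so 40.07 acre = 40.07 * 4046.8564 = 162157.54 m^2. 1 fermi = 1e-15 m, so 34.55 fermi = 34.55 * 1e-15 = 3.455e-14 m. Combine: 162157.54 m^2 * 3.455e-14 m = 5.6025429e-09 m^3. 1 fluid_ounce = 2.957353e-05 m^3, so 5.6025429e-09 m^3 = 5.6025429e-09 / 2.957353e-05 = 0.00018944451 fluid_ounce ≈ 0.0001894 fluid_ounce (4 s.f.). Final answer: 0.0001894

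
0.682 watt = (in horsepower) 0.0009146. Check: 0.682 watt = 0.682 W. 1 horsepower = 745.69987 W, so 0.682 W = 0.682 / 745.69987 = 0.00091457707 horsepower ≈ 0.0009146 horsepower (4 s.f.).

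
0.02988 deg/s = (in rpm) 0.00498. Check: 1 deg/s = 0.017453293 rad/s, so 0.02988 deg/s = 0.02988 * 0.017453293 = 0.00052150438 rad/s. 1 rpm = 0.10471976 rad/s, so 0.00052150438 rad/s = 0.00052150438 / 0.10471976 = 0.00498 rpm.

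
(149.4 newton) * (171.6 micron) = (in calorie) 0.006127. Check: 149.4 newton = 149.4 N. 1 micron = 1e-06 m, so 171.6 micron = 171.6 * 1e-06 = 0.0001716 m. Combine: 149.4 N * 0.0001716 m = 0.02563704 J. 1 calorie = 4.184 J, so 0.02563704 J = 0.02563704 / 4.184 = 0.0061273996 calorie ≈ 0.006127 calorie (4 s.f.).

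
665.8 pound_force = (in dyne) 2.962e+08. Check: 1 pound_force = 4.4482216 N, so 665.8 pound_force = 665.8 * 4.4482216 = 2961.626 N. 1 dyne = 1e-05 N, so 2961.626 N = 2961.626 / 1e-05 = 2.961626e+08 dyne ≈ 2.962e+08 dyne (4 s.f.).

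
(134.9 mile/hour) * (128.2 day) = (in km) 6.68e+05. Check: 1 mile/hour = 0.44704 m/s, so 134.9 mile/hour = 134.9 * 0.44704 = 60.305696 m/s. 1 day = 86400 s, so 128.2 day = 128.2 * 86400 = 11076480 s. Combine: 60.305696 m/s * 11076480 s = 6.6797484e+08 m. 1 km = 1000 m, so 6.6797484e+08 m = 6.6797484e+08 / 1000 = 667974.84 km ≈ 6.68e+05 km (4 s.f.).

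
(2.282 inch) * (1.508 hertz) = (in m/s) 0.08741. Check: 1 inch = 0.0254 m, so 2.282 inch = 2.282 * 0.0254 = 0.0579628 m. 1.508 hertz = 1.508 Hz. Combine: 0.0579628 m * 1.508 Hz = 0.087407902 m/s. Result: 0.087407902 m/s ≈ 0.08741 m/s (4 s.f.).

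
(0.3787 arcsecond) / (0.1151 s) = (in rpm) 1 arcsecond = 4.8481368e-06 rad, so 0.3787 arcsecond = 0.3787 * 4.8481368e-06 = 1.8359894e-06 rad. 0.1151 s is already in s. Combine: 1.8359894e-06 rad / 0.1151 s = 1.5951255e-05 rad/s. 1 rpm = 0.10471976 rad/s, so 1.5951255e-05 rad/s = 1.5951255e-05 / 0.10471976 = 0.00015232326 rpm ≈ 0.0001523 rpm (4 s.f.). Final answer: 0.0001523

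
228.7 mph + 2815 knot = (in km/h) 5581. Check: 1 mph = 0.44704 m/s, so 228.7 mph = 228.7 * 0.44704 = 102.23805 m/s. 1 knot = 0.51444444 m/s, so 2815 knot = 2815 * 0.51444444 = 1448.1611 m/s. Sum: 102.23805 + 1448.1611 = 1550.3992 m/s. 1 km/h = 0.27777778 m/s, so 1550.3992 m/s = 1550.3992 / 0.27777778 = 5581.437 km/h ≈ 5581 km/h (4 s.f.).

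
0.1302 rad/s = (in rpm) 1 rpm = 0.10471976 rad/s, so 0.1302 rad/s = 0.1302 / 0.10471976 = 1.2433184 rpm ≈ 1.243 rpm (4 s.f.). Final answer: 1.243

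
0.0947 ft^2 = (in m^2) 0.008798. Check: 1 ft^2 = 0.09290304 m^2, so 0.0947 ft^2 = 0.0947 * 0.09290304 = 0.0087979179 m^2. Result: 0.0087979179 m^2 ≈ 0.008798 m^2 (4 s.f.).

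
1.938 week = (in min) 1 week = 604800 s, so 1.938 week = 1.938 * 604800 = 1172102.4 s. 1 min = 60 s, so 1172102.4 s = 1172102.4 / 60 = 19535.04 min ≈ 1.954e+04 min (4 s.f.). Final answer: 1.954e+04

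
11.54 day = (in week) 1 day = 86400 s, so 11.54 day = 11.54 * 86400 = 997056 s. 1 week = 604800 s, so 997056 s = 997056 / 604800 = 1.6485714 week ≈ 1.649 week (4 s.f.). Final answer: 1.649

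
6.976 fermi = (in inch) 1 fermi = 1e-15 m, so 6.976 fermi = 6.976 * 1e-15 = 6.976e-15 m. 1 inch = 0.0254 m, so 6.976e-15 m = 6.976e-15 / 0.0254 = 2.7464567e-13 inch ≈ 2.746e-13 inch (4 s.f.). Final answer: 2.746e-13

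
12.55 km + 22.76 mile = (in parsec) 1 km = 1000 m, so 12.55 km = 12.55 * 1000 = 12550 m. 1 mile = 1609.344 m, so 22.76 mile = 22.76 * 1609.344 = 36628.669 m. Sum: 12550 + 36628.669 = 49178.669 m. 1 parsec = 3.0856776e+16 m, so 49178.669 m = 49178.669 / 3.0856776e+16 = 1.5937721e-12 parsec ≈ 1.594e-12 parsec (4 s.f.). Final answer: 1.594e-12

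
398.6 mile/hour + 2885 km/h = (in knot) 1 mile/hour = 0.44704 m/s, so 398.6 mile/hour = 398.6 * 0.44704 = 178.19014 m/s. 1 km/h = 0.27777778 m/s, so 2885 km/h = 2885 * 0.27777778 = 801.38889 m/s. Sum: 178.19014 + 801.38889 = 979.57903 m/s. 1 knot = 0.51444444 m/s, so 979.57903 m/s = 979.57903 / 0.51444444 = 1904.1493 knot ≈ 1904 knot (4 s.f.). Final answer: 1904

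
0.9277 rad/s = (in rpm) 8.859. Check: 1 rpm = 0.10471976 rad/s, so 0.9277 rad/s = 0.9277 / 0.10471976 = 8.8588824 rpm ≈ 8.859 rpm (4 s.f.).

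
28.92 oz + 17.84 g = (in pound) 1.847. Check: 1 oz = 0.028349523 kg, so 28.92 oz = 28.92 * 0.028349523 = 0.81986821 kg. 1 g = 0.001 kg, so 17.84 g = 17.84 * 0.001 = 0.01784 kg. Sum: 0.81986821 + 0.01784 = 0.83770821 kg. 1 pound = 0.45359237 kg, so 0.83770821 kg = 0.83770821 / 0.45359237 = 1.8468305 pound ≈ 1.847 pound (4 s.f.).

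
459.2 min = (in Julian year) 0.0008731. Check: 1 min = 60 s, so 459.2 min = 459.2 * 60 = 27552 s. 1 Julian year = 31557600 s, so 27552 s = 27552 / 31557600 = 0.0008730702 Julian year ≈ 0.0008731 Julian year (4 s.f.).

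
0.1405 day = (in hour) 1 day = 86400 s, so 0.1405 day = 0.1405 * 86400 = 12139.2 s. 1 hour = 3600 s, so 12139.2 s = 12139.2 / 3600 = 3.372 hour. Final answer: 3.372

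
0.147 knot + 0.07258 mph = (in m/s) 0.1081. Check: 1 knot = 0.51444444 m/s, so 0.147 knot = 0.147 * 0.51444444 = 0.075623333 m/s. 1 mph = 0.44704 m/s, so 0.07258 mph = 0.07258 * 0.44704 = 0.032446163 m/s. Sum: 0.075623333 + 0.032446163 = 0.1080695 m/s. Result: 0.1080695 m/s ≈ 0.1081 m/s (4 s.f.).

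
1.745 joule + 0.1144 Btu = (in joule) 1.745 joule = 1.745 J. 1 Btu = 1055.0559 J, so 0.1144 Btu = 0.1144 * 1055.0559 = 120.69839 J. Sum: 1.745 + 120.69839 = 122.44339 J. 122.44339 J = 122.44339 joule ≈ 122.4 joule (4 s.f.). Final answer: 122.4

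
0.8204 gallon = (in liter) 1 gallon = 0.0037854118 m^3, so 0.8204 gallon = 0.8204 * 0.0037854118 = 0.0031055518 m^3. 1 liter = 0.001 m^3, so 0.0031055518 m^3 = 0.0031055518 / 0.001 = 3.1055518 liter ≈ 3.106 liter (4 s.f.). Final answer: 3.106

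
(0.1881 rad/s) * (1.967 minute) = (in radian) 22.2. Check: 0.1881 rad/s is already in rad/s. 1 minute = 60 s, so 1.967 minute = 1.967 * 60 = 118.02 s. Combine: 0.1881 rad/s * 118.02 s = 22.199562 rad. 22.199562 rad = 22.199562 radian ≈ 22.2 radian (4 s.f.).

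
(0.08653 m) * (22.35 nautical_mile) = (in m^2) 3582. Check: 0.08653 m is already in m. 1 nautical_mile = 1852 m, so 22.35 nautical_mile = 22.35 * 1852 = 41392.2 m. Combine: 0.08653 m * 41392.2 m = 3581.6671 m^2. Result: 3581.6671 m^2 ≈ 3582 m^2 (4 s.f.).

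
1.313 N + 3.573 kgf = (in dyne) 1.313 N is already in N. 1 kgf = 9.80665 N, so 3.573 kgf = 3.573 * 9.80665 = 35.03916 N. Sum: 1.313 + 35.03916 = 36.35216 N. 1 dyne = 1e-05 N, so 36.35216 N = 36.35216 / 1e-05 = 3635216 dyne ≈ 3.635e+06 dyne (4 s.f.). Final answer: 3.635e+06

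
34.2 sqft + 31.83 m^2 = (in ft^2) 376.8. Check: 1 sqft = 0.09290304 m^2, so 34.2 sqft = 34.2 * 0.09290304 = 3.177284 m^2. 31.83 m^2 is already in m^2. Sum: 3.177284 + 31.83 = 35.007284 m^2. 1 ft^2 = 0.09290304 m^2, so 35.007284 m^2 = 35.007284 / 0.09290304 = 376.81527 ft^2 ≈ 376.8 ft^2 (4 s.f.).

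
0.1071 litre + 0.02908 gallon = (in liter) 1 litre = 0.001 m^3, so 0.1071 litre = 0.1071 * 0.001 = 0.0001071 m^3. 1 gallon = 0.0037854118 m^3, so 0.02908 gallon = 0.02908 * 0.0037854118 = 0.00011007977 m^3. Sum: 0.0001071 + 0.00011007977 = 0.00021717977 m^3. 1 liter = 0.001 m^3, so 0.00021717977 m^3 = 0.00021717977 / 0.001 = 0.21717977 liter ≈ 0.2172 liter (4 s.f.). Final answer: 0.2172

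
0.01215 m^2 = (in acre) 3.002e-06. Check: 1 acre = 4046.8564 m^2, so 0.01215 m^2 = 0.01215 / 4046.8564 = 3.0023304e-06 acre ≈ 3.002e-06 acre (4 s.f.).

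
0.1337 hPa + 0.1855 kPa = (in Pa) 1 hPa = 100 Pa, so 0.1337 hPa = 0.1337 * 100 = 13.37 Pa. 1 kPa = 1000 Pa, so 0.1855 kPa = 0.1855 * 1000 = 185.5 Pa. Sum: 13.37 + 185.5 = 198.87 Pa. Result: 198.87 Pa ≈ 198.9 Pa (4 s.f.). Final answer: 198.9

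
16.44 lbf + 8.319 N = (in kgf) 8.305. Check: 1 lbf = 4.4482216 N, so 16.44 lbf = 16.44 * 4.4482216 = 73.128763 N. 8.319 N is already in N. Sum: 73.128763 + 8.319 = 81.447763 N. 1 kgf = 9.80665 N, so 81.447763 N = 81.447763 / 9.80665 = 8.3053605 kgf ≈ 8.305 kgf (4 s.f.).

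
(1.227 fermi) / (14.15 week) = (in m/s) 1 fermi = 1e-15 m, so 1.227 fermi = 1.227 * 1e-15 = 1.227e-15 m. 1 week = 604800 s, so 14.15 week = 14.15 * 604800 = 8557920 s. Combine: 1.227e-15 m / 8557920 s = 1.4337596e-22 m/s. Result: 1.4337596e-22 m/s ≈ 1.434e-22 m/s (4 s.f.). Final answer: 1.434e-22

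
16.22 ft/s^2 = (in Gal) 1 ft/s^2 = 0.3048 m/s^2, so 16.22 ft/s^2 = 16.22 * 0.3048 = 4.943856 m/s^2. 1 Gal = 0.01 m/s^2, so 4.943856 m/s^2 = 4.943856 / 0.01 = 494.3856 Gal ≈ 494.4 Gal (4 s.f.). Final answer: 494.4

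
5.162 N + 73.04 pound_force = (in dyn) 5.162 N is already in N. 1 pound_force = 4.4482216 N, so 73.04 pound_force = 73.04 * 4.4482216 = 324.89811 N. Sum: 5.162 + 324.89811 = 330.06011 N. 1 dyn = 1e-05 N, so 330.06011 N = 330.06011 / 1e-05 = 33006011 dyn ≈ 3.301e+07 dyn (4 s.f.). Final answer: 3.301e+07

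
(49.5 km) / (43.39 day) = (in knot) 0.02567. Check: 1 km = 1000 m, so 49.5 km = 49.5 * 1000 = 49500 m. 1 day = 86400 s, so 43.39 day = 43.39 * 86400 = 3748896 s. Combine: 49500 m / 3748896 s = 0.013203887 m/s. 1 knot = 0.51444444 m/s, so 0.013203887 m/s = 0.013203887 / 0.51444444 = 0.025666303 knot ≈ 0.02567 knot (4 s.f.).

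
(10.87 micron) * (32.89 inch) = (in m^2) 1 micron = 1e-06 m, so 10.87 micron = 10.87 * 1e-06 = 1.087e-05 m. 1 inch = 0.0254 m, so 32.89 inch = 32.89 * 0.0254 = 0.835406 m. Combine: 1.087e-05 m * 0.835406 m = 9.0808632e-06 m^2. Result: 9.0808632e-06 m^2 ≈ 9.081e-06 m^2 (4 s.f.). Final answer: 9.081e-06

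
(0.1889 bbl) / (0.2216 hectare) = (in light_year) 1.433e-21. Check: 1 bbl = 0.15898729 m^3, so 0.1889 bbl = 0.1889 * 0.15898729 = 0.0300327 m^3. 1 hectare = 10000 m^2, so 0.2216 hectare = 0.2216 * 10000 = 2216 m^2. Combine: 0.0300327 m^3 / 2216 m^2 = 1.3552662e-05 m. 1 light_year = 9.4607305e+15 m, so 1.3552662e-05 m = 1.3552662e-05 / 9.4607305e+15 = 1.4325176e-21 light_year ≈ 1.433e-21 light_year (4 s.f.).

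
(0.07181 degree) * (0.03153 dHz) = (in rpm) 1 degree = 0.017453293 rad, so 0.07181 degree = 0.07181 * 0.017453293 = 0.0012533209 rad. 1 dHz = 0.1 Hz, so 0.03153 dHz = 0.03153 * 0.1 = 0.003153 Hz. Combine: 0.0012533209 rad * 0.003153 Hz = 3.9517209e-06 rad/s. 1 rpm = 0.10471976 rad/s, so 3.9517209e-06 rad/s = 3.9517209e-06 / 0.10471976 = 3.7736155e-05 rpm ≈ 3.774e-05 rpm (4 s.f.). Final answer: 3.774e-05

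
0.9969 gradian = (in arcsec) 1 gradian = 0.015707963 rad, so 0.9969 gradian = 0.9969 * 0.015707963 = 0.015659269 rad. 1 arcsec = 4.8481368e-06 rad, so 0.015659269 rad = 0.015659269 / 4.8481368e-06 = 3229.956 arcsec ≈ 3230 arcsec (4 s.f.). Final answer: 3230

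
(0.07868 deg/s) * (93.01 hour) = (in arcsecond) 9.484e+07. Check: 1 deg/s = 0.017453293 rad/s, so 0.07868 deg/s = 0.07868 * 0.017453293 = 0.0013732251 rad/s. 1 hour = 3600 s, so 93.01 hour = 93.01 * 3600 = 334836 s. Combine: 0.0013732251 rad/s * 334836 s = 459.80518 rad. 1 arcsecond = 4.8481368e-06 rad, so 459.80518 rad = 459.80518 / 4.8481368e-06 = 94841627 arcsecond ≈ 9.484e+07 arcsecond (4 s.f.).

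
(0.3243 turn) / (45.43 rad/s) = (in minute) 0.0007475. Check: 1 turn = 6.2831853 rad, so 0.3243 turn = 0.3243 * 6.2831853 = 2.037637 rad. 45.43 rad/s is already in rad/s. Combine: 2.037637 rad / 45.43 rad/s = 0.044852234 s. 1 minute = 60 s, so 0.044852234 s = 0.044852234 / 60 = 0.00074753723 minute ≈ 0.0007475 minute (4 s.f.).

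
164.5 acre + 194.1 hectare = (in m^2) 1 acre = 4046.8564 m^2, so 164.5 acre = 164.5 * 4046.8564 = 665707.88 m^2. 1 hectare = 10000 m^2, so 194.1 hectare = 194.1 * 10000 = 1941000 m^2. Sum: 665707.88 + 1941000 = 2606707.9 m^2. Result: 2606707.9 m^2 ≈ 2.607e+06 m^2 (4 s.f.). Final answer: 2.607e+06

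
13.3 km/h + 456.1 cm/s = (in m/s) 8.255. Check: 1 km/h = 0.27777778 m/s, so 13.3 km/h = 13.3 * 0.27777778 = 3.6944444 m/s. 1 cm/s = 0.01 m/s, so 456.1 cm/s = 456.1 * 0.01 = 4.561 m/s. Sum: 3.6944444 + 4.561 = 8.2554444 m/s. Result: 8.2554444 m/s ≈ 8.255 m/s (4 s.f.).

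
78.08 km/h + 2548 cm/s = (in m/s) 1 km/h = 0.27777778 m/s, so 78.08 km/h = 78.08 * 0.27777778 = 21.688889 m/s. 1 cm/s = 0.01 m/s, so 2548 cm/s = 2548 * 0.01 = 25.48 m/s. Sum: 21.688889 + 25.48 = 47.168889 m/s. Result: 47.168889 m/s ≈ 47.17 m/s (4 s.f.). Final answer: 47.17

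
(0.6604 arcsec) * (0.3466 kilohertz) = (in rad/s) 1 arcsec = 4.8481368e-06 rad, so 0.6604 arcsec = 0.6604 * 4.8481368e-06 = 3.2017096e-06 rad. 1 kilohertz = 1000 Hz, so 0.3466 kilohertz = 0.3466 * 1000 = 346.6 Hz. Combine: 3.2017096e-06 rad * 346.6 Hz = 0.0011097125 rad/s. Result: 0.0011097125 rad/s ≈ 0.00111 rad/s (4 s.f.). Final answer: 0.00111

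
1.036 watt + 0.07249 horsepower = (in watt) 1.036 watt = 1.036 W. 1 horsepower = 745.69987 W, so 0.07249 horsepower = 0.07249 * 745.69987 = 54.055784 W. Sum: 1.036 + 54.055784 = 55.091784 W. 55.091784 W = 55.091784 watt ≈ 55.09 watt (4 s.f.). Final answer: 55.09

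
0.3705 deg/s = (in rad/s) 0.006466. Check: 1 deg/s = 0.017453293 rad/s, so 0.3705 deg/s = 0.3705 * 0.017453293 = 0.0064664449 rad/s. Result: 0.0064664449 rad/s ≈ 0.006466 rad/s (4 s.f.).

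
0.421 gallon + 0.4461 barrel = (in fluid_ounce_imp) 1 gallon = 0.0037854118 m^3, so 0.421 gallon = 0.421 * 0.0037854118 = 0.0015936584 m^3. 1 barrel = 0.15898729 m^3, so 0.4461 barrel = 0.4461 * 0.15898729 = 0.070924232 m^3. Sum: 0.0015936584 + 0.070924232 = 0.072517891 m^3. 1 fluid_ounce_imp = 2.8413063e-05 m^3, so 0.072517891 m^3 = 0.072517891 / 2.8413063e-05 = 2552.2729 fluid_ounce_imp ≈ 2552 fluid_ounce_imp (4 s.f.). Final answer: 2552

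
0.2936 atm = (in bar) 0.2975. Check: 1 atm = 101325 Pa, so 0.2936 atm = 0.2936 * 101325 = 29749.02 Pa. 1 bar = 100000 Pa, so 29749.02 Pa = 29749.02 / 100000 = 0.2974902 bar ≈ 0.2975 bar (4 s.f.).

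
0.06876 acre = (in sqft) 2995. Check: 1 acre = 4046.8564 m^2, so 0.06876 acre = 0.06876 * 4046.8564 = 278.26185 m^2. 1 sqft = 0.09290304 m^2, so 278.26185 m^2 = 278.26185 / 0.09290304 = 2995.1856 sqft ≈ 2995 sqft (4 s.f.).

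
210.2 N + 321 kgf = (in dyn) 3.358e+08. Check: 210.2 N is already in N. 1 kgf = 9.80665 N, so 321 kgf = 321 * 9.80665 = 3147.9346 N. Sum: 210.2 + 3147.9346 = 3358.1346 N. 1 dyn = 1e-05 N, so 3358.1346 N = 3358.1346 / 1e-05 = 3.3581346e+08 dyn ≈ 3.358e+08 dyn (4 s.f.).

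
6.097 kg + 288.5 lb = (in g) 6.097 kg is already in kg. 1 lb = 0.45359237 kg, so 288.5 lb = 288.5 * 0.45359237 = 130.8614 kg. Sum: 6.097 + 130.8614 = 136.9584 kg. 1 g = 0.001 kg, so 136.9584 kg = 136.9584 / 0.001 = 136958.4 g ≈ 1.37e+05 g (4 s.f.). Final answer: 1.37e+05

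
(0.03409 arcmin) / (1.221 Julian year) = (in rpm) 2.458e-12. Check: 1 arcmin = 0.00029088821 rad, so 0.03409 arcmin = 0.03409 * 0.00029088821 = 9.916379e-06 rad. 1 Julian year = 31557600 s, so 1.221 Julian year = 1.221 * 31557600 = 38531830 s. Combine: 9.916379e-06 rad / 38531830 s = 2.5735552e-13 rad/s. 1 rpm = 0.10471976 rad/s, so 2.5735552e-13 rad/s = 2.5735552e-13 / 0.10471976 = 2.4575642e-12 rpm ≈ 2.458e-12 rpm (4 s.f.).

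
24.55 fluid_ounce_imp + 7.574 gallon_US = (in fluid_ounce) 1 fluid_ounce_imp = 2.8413063e-05 m^3, so 24.55 fluid_ounce_imp = 24.55 * 2.8413063e-05 = 0.00069754068 m^3. 1 gallon_US = 0.0037854118 m^3, so 7.574 gallon_US = 7.574 * 0.0037854118 = 0.028670709 m^3. Sum: 0.00069754068 + 0.028670709 = 0.02936825 m^3. 1 fluid_ounce = 2.957353e-05 m^3, so 0.02936825 m^3 = 0.02936825 / 2.957353e-05 = 993.05866 fluid_ounce ≈ 993.1 fluid_ounce (4 s.f.). Final answer: 993.1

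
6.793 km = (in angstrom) 1 km = 1000 m, so 6.793 km = 6.793 * 1000 = 6793 m. 1 angstrom = 1e-10 m, so 6793 m = 6793 / 1e-10 = 6.793e+13 angstrom. Final answer: 6.793e+13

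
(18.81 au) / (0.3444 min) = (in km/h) 4.902e+11. Check: 1 au = 1.4959787e+11 m, so 18.81 au = 18.81 * 1.4959787e+11 = 2.8139359e+12 m. 1 min = 60 s, so 0.3444 min = 0.3444 * 60 = 20.664 s. Combine: 2.8139359e+12 m / 20.664 s = 1.3617576e+11 m/s. 1 km/h = 0.27777778 m/s, so 1.3617576e+11 m/s = 1.3617576e+11 / 0.27777778 = 4.9023274e+11 km/h ≈ 4.902e+11 km/h (4 s.f.).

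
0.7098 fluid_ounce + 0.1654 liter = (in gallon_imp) 0.041. Check: 1 fluid_ounce = 2.957353e-05 m^3, so 0.7098 fluid_ounce = 0.7098 * 2.957353e-05 = 2.0991291e-05 m^3. 1 liter = 0.001 m^3, so 0.1654 liter = 0.1654 * 0.001 = 0.0001654 m^3. Sum: 2.0991291e-05 + 0.0001654 = 0.00018639129 m^3. 1 gallon_imp = 0.00454609 m^3, so 0.00018639129 m^3 = 0.00018639129 / 0.00454609 = 0.041000352 gallon_imp ≈ 0.041 gallon_imp (4 s.f.).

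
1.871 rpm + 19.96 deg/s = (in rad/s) 1 rpm = 0.10471976 rad/s, so 1.871 rpm = 1.871 * 0.10471976 = 0.19593066 rad/s. 1 deg/s = 0.017453293 rad/s, so 19.96 deg/s = 19.96 * 0.017453293 = 0.34836772 rad/s. Sum: 0.19593066 + 0.34836772 = 0.54429838 rad/s. Result: 0.54429838 rad/s ≈ 0.5443 rad/s (4 s.f.). Final answer: 0.5443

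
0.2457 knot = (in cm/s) 12.64. Check: 1 knot = 0.51444444 m/s, so 0.2457 knot = 0.2457 * 0.51444444 = 0.126399 m/s. 1 cm/s = 0.01 m/s, so 0.126399 m/s = 0.126399 / 0.01 = 12.6399 cm/s ≈ 12.64 cm/s (4 s.f.).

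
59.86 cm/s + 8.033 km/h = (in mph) 6.331. Check: 1 cm/s = 0.01 m/s, so 59.86 cm/s = 59.86 * 0.01 = 0.5986 m/s. 1 km/h = 0.27777778 m/s, so 8.033 km/h = 8.033 * 0.27777778 = 2.2313889 m/s. Sum: 0.5986 + 2.2313889 = 2.8299889 m/s. 1 mph = 0.44704 m/s, so 2.8299889 m/s = 2.8299889 / 0.44704 = 6.3305049 mph ≈ 6.331 mph (4 s.f.).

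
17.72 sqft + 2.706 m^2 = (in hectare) 0.0004352. Check: 1 sqft = 0.09290304 m^2, so 17.72 sqft = 17.72 * 0.09290304 = 1.6462419 m^2. 2.706 m^2 is already in m^2. Sum: 1.6462419 + 2.706 = 4.3522419 m^2. 1 hectare = 10000 m^2, so 4.3522419 m^2 = 4.3522419 / 10000 = 0.00043522419 hectare ≈ 0.0004352 hectare (4 s.f.).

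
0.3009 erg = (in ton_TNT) 1 erg = 1e-07 J, so 0.3009 erg = 0.3009 * 1e-07 = 3.009e-08 J. 1 ton_TNT = 4.184e+09 J, so 3.009e-08 J = 3.009e-08 / 4.184e+09 = 7.1916826e-18 ton_TNT ≈ 7.192e-18 ton_TNT (4 s.f.). Final answer: 7.192e-18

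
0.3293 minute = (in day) 1 minute = 60 s, so 0.3293 minute = 0.3293 * 60 = 19.758 s. 1 day = 86400 s, so 19.758 s = 19.758 / 86400 = 0.00022868056 day ≈ 0.0002287 day (4 s.f.). Final answer: 0.0002287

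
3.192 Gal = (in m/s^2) 1 Gal = 0.01 m/s^2, so 3.192 Gal = 3.192 * 0.01 = 0.03192 m/s^2. Result: 0.03192 m/s^2. Final answer: 0.03192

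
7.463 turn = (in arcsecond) 9.672e+06. Check: 1 turn = 6.2831853 rad, so 7.463 turn = 7.463 * 6.2831853 = 46.891412 rad. 1 arcsecond = 4.8481368e-06 rad, so 46.891412 rad = 46.891412 / 4.8481368e-06 = 9672048 arcsecond ≈ 9.672e+06 arcsecond (4 s.f.).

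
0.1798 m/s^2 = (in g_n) 1 g_n = 9.80665 m/s^2, so 0.1798 m/s^2 = 0.1798 / 9.80665 = 0.018334498 g_n ≈ 0.01833 g_n (4 s.f.). Final answer: 0.01833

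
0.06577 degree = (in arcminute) 3.946. Check: 1 degree = 0.017453293 rad, so 0.06577 degree = 0.06577 * 0.017453293 = 0.001147903 rad. 1 arcminute = 0.00029088821 rad, so 0.001147903 rad = 0.001147903 / 0.00029088821 = 3.9462 arcminute ≈ 3.946 arcminute (4 s.f.).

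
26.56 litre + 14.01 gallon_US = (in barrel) 1 litre = 0.001 m^3, so 26.56 litre = 26.56 * 0.001 = 0.02656 m^3. 1 gallon_US = 0.0037854118 m^3, so 14.01 gallon_US = 14.01 * 0.0037854118 = 0.053033619 m^3. Sum: 0.02656 + 0.053033619 = 0.079593619 m^3. 1 barrel = 0.15898729 m^3, so 0.079593619 m^3 = 0.079593619 / 0.15898729 = 0.5006288 barrel ≈ 0.5006 barrel (4 s.f.). Final answer: 0.5006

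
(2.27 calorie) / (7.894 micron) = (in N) 1 calorie = 4.184 J, so 2.27 calorie = 2.27 * 4.184 = 9.49768 J. 1 micron = 1e-06 m, so 7.894 micron = 7.894 * 1e-06 = 7.894e-06 m. Combine: 9.49768 J / 7.894e-06 m = 1203151.8 N. Result: 1203151.8 N ≈ 1.203e+06 N (4 s.f.). Final answer: 1.203e+06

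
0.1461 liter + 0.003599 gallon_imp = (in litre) 1 liter = 0.001 m^3, so 0.1461 liter = 0.1461 * 0.001 = 0.0001461 m^3. 1 gallon_imp = 0.00454609 m^3, so 0.003599 gallon_imp = 0.003599 * 0.00454609 = 1.6361378e-05 m^3. Sum: 0.0001461 + 1.6361378e-05 = 0.00016246138 m^3. 1 litre = 0.001 m^3, so 0.00016246138 m^3 = 0.00016246138 / 0.001 = 0.16246138 litre ≈ 0.1625 litre (4 s.f.). Final answer: 0.1625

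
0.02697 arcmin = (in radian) 1 arcmin = 0.00029088821 rad, so 0.02697 arcmin = 0.02697 * 0.00029088821 = 7.845255e-06 rad. 7.845255e-06 rad = 7.845255e-06 radian ≈ 7.845e-06 radian (4 s.f.). Final answer: 7.845e-06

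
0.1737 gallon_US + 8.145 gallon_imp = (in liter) 1 gallon_US = 0.0037854118 m^3, so 0.1737 gallon_US = 0.1737 * 0.0037854118 = 0.00065752603 m^3. 1 gallon_imp = 0.00454609 m^3, so 8.145 gallon_imp = 8.145 * 0.00454609 = 0.037027903 m^3. Sum: 0.00065752603 + 0.037027903 = 0.037685429 m^3. 1 liter = 0.001 m^3, so 0.037685429 m^3 = 0.037685429 / 0.001 = 37.685429 liter ≈ 37.69 liter (4 s.f.). Final answer: 37.69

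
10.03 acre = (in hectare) 4.059. Check: 1 acre = 4046.8564 m^2, so 10.03 acre = 10.03 * 4046.8564 = 40589.97 m^2. 1 hectare = 10000 m^2, so 40589.97 m^2 = 40589.97 / 10000 = 4.058997 hectare ≈ 4.059 hectare (4 s.f.).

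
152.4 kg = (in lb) 336. Check: 1 lb = 0.45359237 kg, so 152.4 kg = 152.4 / 0.45359237 = 335.98449 lb ≈ 336 lb (4 s.f.).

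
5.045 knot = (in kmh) 9.343. Check: 1 knot = 0.51444444 m/s, so 5.045 knot = 5.045 * 0.51444444 = 2.5953722 m/s. 1 kmh = 0.27777778 m/s, so 2.5953722 m/s = 2.5953722 / 0.27777778 = 9.34334 kmh ≈ 9.343 kmh (4 s.f.).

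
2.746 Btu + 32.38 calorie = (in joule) 1 Btu = 1055.0559 J, so 2.746 Btu = 2.746 * 1055.0559 = 2897.1834 J. 1 calorie = 4.184 J, so 32.38 calorie = 32.38 * 4.184 = 135.47792 J. Sum: 2897.1834 + 135.47792 = 3032.6613 J. 3032.6613 J = 3032.6613 joule ≈ 3033 joule (4 s.f.). Final answer: 3033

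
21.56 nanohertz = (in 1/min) 1 nanohertz = 1e-09 Hz, so 21.56 nanohertz = 21.56 * 1e-09 = 2.156e-08 Hz. 1 1/min = 0.016666667 Hz, so 2.156e-08 Hz = 2.156e-08 / 0.016666667 = 1.2936e-06 1/min ≈ 1.294e-06 1/min (4 s.f.). Final answer: 1.294e-06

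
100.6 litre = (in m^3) 0.1006. Check: 1 litre = 0.001 m^3, so 100.6 litre = 100.6 * 0.001 = 0.1006 m^3. Result: 0.1006 m^3.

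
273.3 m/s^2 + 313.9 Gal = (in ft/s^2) 907. Check: 273.3 m/s^2 is already in m/s^2. 1 Gal = 0.01 m/s^2, so 313.9 Gal = 313.9 * 0.01 = 3.139 m/s^2. Sum: 273.3 + 3.139 = 276.439 m/s^2. 1 ft/s^2 = 0.3048 m/s^2, so 276.439 m/s^2 = 276.439 / 0.3048 = 906.9521 ft/s^2 ≈ 907 ft/s^2 (4 s.f.).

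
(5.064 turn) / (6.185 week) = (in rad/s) 8.506e-06. Check: 1 turn = 6.2831853 rad, so 5.064 turn = 5.064 * 6.2831853 = 31.81805 rad. 1 week = 604800 s, so 6.185 week = 6.185 * 604800 = 3740688 s. Combine: 31.81805 rad / 3740688 s = 8.5059354e-06 rad/s. Result: 8.5059354e-06 rad/s ≈ 8.506e-06 rad/s (4 s.f.).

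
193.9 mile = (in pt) 8.846e+08. Check: 1 mile = 1609.344 m, so 193.9 mile = 193.9 * 1609.344 = 312051.8 m. 1 pt = 0.00035277778 m, so 312051.8 m = 312051.8 / 0.00035277778 = 8.8455629e+08 pt ≈ 8.846e+08 pt (4 s.f.).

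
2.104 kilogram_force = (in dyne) 2.063e+06. Check: 1 kilogram_force = 9.80665 N, so 2.104 kilogram_force = 2.104 * 9.80665 = 20.633192 N. 1 dyne = 1e-05 N, so 20.633192 N = 20.633192 / 1e-05 = 2063319.2 dyne ≈ 2.063e+06 dyne (4 s.f.).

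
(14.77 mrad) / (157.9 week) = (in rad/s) 1 mrad = 0.001 rad, so 14.77 mrad = 14.77 * 0.001 = 0.01477 rad. 1 week = 604800 s, so 157.9 week = 157.9 * 604800 = 95497920 s. Combine: 0.01477 rad / 95497920 s = 1.5466305e-10 rad/s. Result: 1.5466305e-10 rad/s ≈ 1.547e-10 rad/s (4 s.f.). Final answer: 1.547e-10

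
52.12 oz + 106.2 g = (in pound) 1 oz = 0.028349523 kg, so 52.12 oz = 52.12 * 0.028349523 = 1.4775771 kg. 1 g = 0.001 kg, so 106.2 g = 106.2 * 0.001 = 0.1062 kg. Sum: 1.4775771 + 0.1062 = 1.5837771 kg. 1 pound = 0.45359237 kg, so 1.5837771 kg = 1.5837771 / 0.45359237 = 3.4916309 pound ≈ 3.492 pound (4 s.f.). Final answer: 3.492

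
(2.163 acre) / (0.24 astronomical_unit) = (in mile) 1 acre = 4046.8564 m^2, so 2.163 acre = 2.163 * 4046.8564 = 8753.3504 m^2. 1 astronomical_unit = 1.4959787e+11 m, so 0.24 astronomical_unit = 0.24 * 1.4959787e+11 = 3.5903489e+10 m. Combine: 8753.3504 m^2 / 3.5903489e+10 m = 2.4380222e-07 m. 1 mile = 1609.344 m, so 2.4380222e-07 m = 2.4380222e-07 / 1609.344 = 1.5149168e-10 mile ≈ 1.515e-10 mile (4 s.f.). Final answer: 1.515e-10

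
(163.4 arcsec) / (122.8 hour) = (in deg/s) 1.027e-07. Check: 1 arcsec = 4.8481368e-06 rad, so 163.4 arcsec = 163.4 * 4.8481368e-06 = 0.00079218555 rad. 1 hour = 3600 s, so 122.8 hour = 122.8 * 3600 = 442080 s. Combine: 0.00079218555 rad / 442080 s = 1.7919507e-09 rad/s. 1 deg/s = 0.017453293 rad/s, so 1.7919507e-09 rad/s = 1.7919507e-09 / 0.017453293 = 1.0267121e-07 deg/s ≈ 1.027e-07 deg/s (4 s.f.).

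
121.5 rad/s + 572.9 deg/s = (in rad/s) 131.5. Check: 121.5 rad/s is already in rad/s. 1 deg/s = 0.017453293 rad/s, so 572.9 deg/s = 572.9 * 0.017453293 = 9.9989913 rad/s. Sum: 121.5 + 9.9989913 = 131.49899 rad/s. Result: 131.49899 rad/s ≈ 131.5 rad/s (4 s.f.).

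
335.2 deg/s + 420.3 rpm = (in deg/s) 1 deg/s = 0.017453293 rad/s, so 335.2 deg/s = 335.2 * 0.017453293 = 5.8503437 rad/s. 1 rpm = 0.10471976 rad/s, so 420.3 rpm = 420.3 * 0.10471976 = 44.013713 rad/s. Sum: 5.8503437 + 44.013713 = 49.864057 rad/s. 1 deg/s = 0.017453293 rad/s, so 49.864057 rad/s = 49.864057 / 0.017453293 = 2857 deg/s. Final answer: 2857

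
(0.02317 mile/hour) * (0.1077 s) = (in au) 7.457e-15. Check: 1 mile/hour = 0.44704 m/s, so 0.02317 mile/hour = 0.02317 * 0.44704 = 0.010357917 m/s. 0.1077 s is already in s. Combine: 0.010357917 m/s * 0.1077 s = 0.0011155476 m. 1 au = 1.4959787e+11 m, so 0.0011155476 m = 0.0011155476 / 1.4959787e+11 = 7.4569754e-15 au ≈ 7.457e-15 au (4 s.f.).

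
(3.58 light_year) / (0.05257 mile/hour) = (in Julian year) 1 light_year = 9.4607305e+15 m, so 3.58 light_year = 3.58 * 9.4607305e+15 = 3.3869415e+16 m. 1 mile/hour = 0.44704 m/s, so 0.05257 mile/hour = 0.05257 * 0.44704 = 0.023500893 m/s. Combine: 3.3869415e+16 m / 0.023500893 m/s = 1.441197e+18 s. 1 Julian year = 31557600 s, so 1.441197e+18 s = 1.441197e+18 / 31557600 = 4.5668776e+10 Julian year ≈ 4.567e+10 Julian year (4 s.f.). Final answer: 4.567e+10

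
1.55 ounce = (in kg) 0.04394. Check: 1 ounce = 0.028349523 kg, so 1.55 ounce = 1.55 * 0.028349523 = 0.043941761 kg. Result: 0.043941761 kg ≈ 0.04394 kg (4 s.f.).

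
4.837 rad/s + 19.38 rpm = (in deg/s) 393.4. Check: 4.837 rad/s is already in rad/s. 1 rpm = 0.10471976 rad/s, so 19.38 rpm = 19.38 * 0.10471976 = 2.0294689 rad/s. Sum: 4.837 + 2.0294689 = 6.8664689 rad/s. 1 deg/s = 0.017453293 rad/s, so 6.8664689 rad/s = 6.8664689 / 0.017453293 = 393.41969 deg/s ≈ 393.4 deg/s (4 s.f.).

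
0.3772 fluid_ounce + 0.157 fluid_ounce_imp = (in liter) 1 fluid_ounce = 2.957353e-05 m^3, so 0.3772 fluid_ounce = 0.3772 * 2.957353e-05 = 1.1155135e-05 m^3. 1 fluid_ounce_imp = 2.8413063e-05 m^3, so 0.157 fluid_ounce_imp = 0.157 * 2.8413063e-05 = 4.4608508e-06 m^3. Sum: 1.1155135e-05 + 4.4608508e-06 = 1.5615986e-05 m^3. 1 liter = 0.001 m^3, so 1.5615986e-05 m^3 = 1.5615986e-05 / 0.001 = 0.015615986 liter ≈ 0.01562 liter (4 s.f.). Final answer: 0.01562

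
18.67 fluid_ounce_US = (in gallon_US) 1 fluid_ounce_US = 2.957353e-05 m^3, so 18.67 fluid_ounce_US = 18.67 * 2.957353e-05 = 0.0005521378 m^3. 1 gallon_US = 0.0037854118 m^3, so 0.0005521378 m^3 = 0.0005521378 / 0.0037854118 = 0.14585938 gallon_US ≈ 0.1459 gallon_US (4 s.f.). Final answer: 0.1459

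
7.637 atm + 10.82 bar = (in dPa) 1 atm = 101325 Pa, so 7.637 atm = 7.637 * 101325 = 773819.02 Pa. 1 bar = 100000 Pa, so 10.82 bar = 10.82 * 100000 = 1082000 Pa. Sum: 773819.02 + 1082000 = 1855819 Pa. 1 dPa = 0.1 Pa, so 1855819 Pa = 1855819 / 0.1 = 18558190 dPa ≈ 1.856e+07 dPa (4 s.f.). Final answer: 1.856e+07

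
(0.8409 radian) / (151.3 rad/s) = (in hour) 0.8409 radian = 0.8409 rad. 151.3 rad/s is already in rad/s. Combine: 0.8409 rad / 151.3 rad/s = 0.0055578321 s. 1 hour = 3600 s, so 0.0055578321 s = 0.0055578321 / 3600 = 1.5438423e-06 hour ≈ 1.544e-06 hour (4 s.f.). Final answer: 1.544e-06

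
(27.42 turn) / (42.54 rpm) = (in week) 1 turn = 6.2831853 rad, so 27.42 turn = 27.42 * 6.2831853 = 172.28494 rad. 1 rpm = 0.10471976 rad/s, so 42.54 rpm = 42.54 * 0.10471976 = 4.4547784 rad/s. Combine: 172.28494 rad / 4.4547784 rad/s = 38.674189 s. 1 week = 604800 s, so 38.674189 s = 38.674189 / 604800 = 6.3945418e-05 week ≈ 6.395e-05 week (4 s.f.). Final answer: 6.395e-05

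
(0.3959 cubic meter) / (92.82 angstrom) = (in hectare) 0.3959 cubic meter = 0.3959 m^3. 1 angstrom = 1e-10 m, so 92.82 angstrom = 92.82 * 1e-10 = 9.282e-09 m. Combine: 0.3959 m^3 / 9.282e-09 m = 42652446 m^2. 1 hectare = 10000 m^2, so 42652446 m^2 = 42652446 / 10000 = 4265.2446 hectare ≈ 4265 hectare (4 s.f.). Final answer: 4265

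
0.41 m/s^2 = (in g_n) 1 g_n = 9.80665 m/s^2, so 0.41 m/s^2 = 0.41 / 9.80665 = 0.041808365 g_n ≈ 0.04181 g_n (4 s.f.). Final answer: 0.04181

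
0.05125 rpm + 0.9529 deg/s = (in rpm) 0.2101. Check: 1 rpm = 0.10471976 rad/s, so 0.05125 rpm = 0.05125 * 0.10471976 = 0.0053668874 rad/s. 1 deg/s = 0.017453293 rad/s, so 0.9529 deg/s = 0.9529 * 0.017453293 = 0.016631242 rad/s. Sum: 0.0053668874 + 0.016631242 = 0.02199813 rad/s. 1 rpm = 0.10471976 rad/s, so 0.02199813 rad/s = 0.02199813 / 0.10471976 = 0.21006667 rpm ≈ 0.2101 rpm (4 s.f.).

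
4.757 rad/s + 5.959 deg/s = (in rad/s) 4.757 rad/s is already in rad/s. 1 deg/s = 0.017453293 rad/s, so 5.959 deg/s = 5.959 * 0.017453293 = 0.10400417 rad/s. Sum: 4.757 + 0.10400417 = 4.8610042 rad/s. Result: 4.8610042 rad/s ≈ 4.861 rad/s (4 s.f.). Final answer: 4.861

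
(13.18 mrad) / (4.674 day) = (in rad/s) 3.264e-08. Check: 1 mrad = 0.001 rad, so 13.18 mrad = 13.18 * 0.001 = 0.01318 rad. 1 day = 86400 s, so 4.674 day = 4.674 * 86400 = 403833.6 s. Combine: 0.01318 rad / 403833.6 s = 3.2637205e-08 rad/s. Result: 3.2637205e-08 rad/s ≈ 3.264e-08 rad/s (4 s.f.).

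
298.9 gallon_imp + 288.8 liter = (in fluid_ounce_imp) 5.799e+04. Check: 1 gallon_imp = 0.00454609 m^3, so 298.9 gallon_imp = 298.9 * 0.00454609 = 1.3588263 m^3. 1 liter = 0.001 m^3, so 288.8 liter = 288.8 * 0.001 = 0.2888 m^3. Sum: 1.3588263 + 0.2888 = 1.6476263 m^3. 1 fluid_ounce_imp = 2.8413063e-05 m^3, so 1.6476263 m^3 = 1.6476263 / 2.8413063e-05 = 57988.339 fluid_ounce_imp ≈ 5.799e+04 fluid_ounce_imp (4 s.f.).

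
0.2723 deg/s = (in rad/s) 0.004753. Check: 1 deg/s = 0.017453293 rad/s, so 0.2723 deg/s = 0.2723 * 0.017453293 = 0.0047525316 rad/s. Result: 0.0047525316 rad/s ≈ 0.004753 rad/s (4 s.f.).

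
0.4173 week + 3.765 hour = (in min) 4432. Check: 1 week = 604800 s, so 0.4173 week = 0.4173 * 604800 = 252383.04 s. 1 hour = 3600 s, so 3.765 hour = 3.765 * 3600 = 13554 s. Sum: 252383.04 + 13554 = 265937.04 s. 1 min = 60 s, so 265937.04 s = 265937.04 / 60 = 4432.284 min ≈ 4432 min (4 s.f.).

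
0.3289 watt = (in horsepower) 0.0004411. Check: 0.3289 watt = 0.3289 W. 1 horsepower = 745.69987 W, so 0.3289 W = 0.3289 / 745.69987 = 0.00044106217 horsepower ≈ 0.0004411 horsepower (4 s.f.).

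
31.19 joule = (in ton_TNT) 31.19 joule = 31.19 J. 1 ton_TNT = 4.184e+09 J, so 31.19 J = 31.19 / 4.184e+09 = 7.4545889e-09 ton_TNT ≈ 7.455e-09 ton_TNT (4 s.f.). Final answer: 7.455e-09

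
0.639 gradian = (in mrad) 10.04. Check: 1 gradian = 0.015707963 rad, so 0.639 gradian = 0.639 * 0.015707963 = 0.010037389 rad. 1 mrad = 0.001 rad, so 0.010037389 rad = 0.010037389 / 0.001 = 10.037389 mrad ≈ 10.04 mrad (4 s.f.).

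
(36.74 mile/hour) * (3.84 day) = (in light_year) 5.76e-10. Check: 1 mile/hour = 0.44704 m/s, so 36.74 mile/hour = 36.74 * 0.44704 = 16.42425 m/s. 1 day = 86400 s, so 3.84 day = 3.84 * 86400 = 331776 s. Combine: 16.42425 m/s * 331776 s = 5449171.8 m. 1 light_year = 9.4607305e+15 m, so 5449171.8 m = 5449171.8 / 9.4607305e+15 = 5.7597792e-10 light_year ≈ 5.76e-10 light_year (4 s.f.).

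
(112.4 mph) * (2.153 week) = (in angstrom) 6.543e+17. Check: 1 mph = 0.44704 m/s, so 112.4 mph = 112.4 * 0.44704 = 50.247296 m/s. 1 week = 604800 s, so 2.153 week = 2.153 * 604800 = 1302134.4 s. Combine: 50.247296 m/s * 1302134.4 s = 65428733 m. 1 angstrom = 1e-10 m, so 65428733 m = 65428733 / 1e-10 = 6.5428733e+17 angstrom ≈ 6.543e+17 angstrom (4 s.f.).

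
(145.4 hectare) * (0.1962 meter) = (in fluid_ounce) 9.646e+09. Check: 1 hectare = 10000 m^2, so 145.4 hectare = 145.4 * 10000 = 1454000 m^2. 0.1962 meter = 0.1962 m. Combine: 1454000 m^2 * 0.1962 m = 285274.8 m^3. 1 fluid_ounce = 2.957353e-05 m^3, so 285274.8 m^3 = 285274.8 / 2.957353e-05 = 9.6462886e+09 fluid_ounce ≈ 9.646e+09 fluid_ounce (4 s.f.).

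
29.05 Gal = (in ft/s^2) 1 Gal = 0.01 m/s^2, so 29.05 Gal = 29.05 * 0.01 = 0.2905 m/s^2. 1 ft/s^2 = 0.3048 m/s^2, so 0.2905 m/s^2 = 0.2905 / 0.3048 = 0.95308399 ft/s^2 ≈ 0.9531 ft/s^2 (4 s.f.). Final answer: 0.9531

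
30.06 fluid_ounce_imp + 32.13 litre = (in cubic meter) 1 fluid_ounce_imp = 2.8413063e-05 m^3, so 30.06 fluid_ounce_imp = 30.06 * 2.8413063e-05 = 0.00085409666 m^3. 1 litre = 0.001 m^3, so 32.13 litre = 32.13 * 0.001 = 0.03213 m^3. Sum: 0.00085409666 + 0.03213 = 0.032984097 m^3. 0.032984097 m^3 = 0.032984097 cubic meter ≈ 0.03298 cubic meter (4 s.f.). Final answer: 0.03298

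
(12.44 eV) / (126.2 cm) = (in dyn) 1 eV = 1.6021766e-19 J, so 12.44 eV = 12.44 * 1.6021766e-19 = 1.9931077e-18 J. 1 cm = 0.01 m, so 126.2 cm = 126.2 * 0.01 = 1.262 m. Combine: 1.9931077e-18 J / 1.262 m = 1.5793247e-18 N. 1 dyn = 1e-05 N, so 1.5793247e-18 N = 1.5793247e-18 / 1e-05 = 1.5793247e-13 dyn ≈ 1.579e-13 dyn (4 s.f.). Final answer: 1.579e-13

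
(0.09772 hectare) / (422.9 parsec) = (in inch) 2.948e-15. Check: 1 hectare = 10000 m^2, so 0.09772 hectare = 0.09772 * 10000 = 977.2 m^2. 1 parsec = 3.0856776e+16 m, so 422.9 parsec = 422.9 * 3.0856776e+16 = 1.304933e+19 m. Combine: 977.2 m^2 / 1.304933e+19 m = 7.4885068e-17 m. 1 inch = 0.0254 m, so 7.4885068e-17 m = 7.4885068e-17 / 0.0254 = 2.948231e-15 inch ≈ 2.948e-15 inch (4 s.f.).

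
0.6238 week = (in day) 1 week = 604800 s, so 0.6238 week = 0.6238 * 604800 = 377274.24 s. 1 day = 86400 s, so 377274.24 s = 377274.24 / 86400 = 4.3666 day ≈ 4.367 day (4 s.f.). Final answer: 4.367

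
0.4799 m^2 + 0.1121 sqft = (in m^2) 0.4799 m^2 is already in m^2. 1 sqft = 0.09290304 m^2, so 0.1121 sqft = 0.1121 * 0.09290304 = 0.010414431 m^2. Sum: 0.4799 + 0.010414431 = 0.49031443 m^2. Result: 0.49031443 m^2 ≈ 0.4903 m^2 (4 s.f.). Final answer: 0.4903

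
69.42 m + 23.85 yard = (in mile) 69.42 m is already in m. 1 yard = 0.9144 m, so 23.85 yard = 23.85 * 0.9144 = 21.80844 m. Sum: 69.42 + 21.80844 = 91.22844 m. 1 mile = 1609.344 m, so 91.22844 m = 91.22844 / 1609.344 = 0.056686725 mile ≈ 0.05669 mile (4 s.f.). Final answer: 0.05669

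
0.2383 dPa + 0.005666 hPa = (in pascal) 0.5904. Check: 1 dPa = 0.1 Pa, so 0.2383 dPa = 0.2383 * 0.1 = 0.02383 Pa. 1 hPa = 100 Pa, so 0.005666 hPa = 0.005666 * 100 = 0.5666 Pa. Sum: 0.02383 + 0.5666 = 0.59043 Pa. 0.59043 Pa = 0.59043 pascal ≈ 0.5904 pascal (4 s.f.).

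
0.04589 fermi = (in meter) 1 fermi = 1e-15 m, so 0.04589 fermi = 0.04589 * 1e-15 = 4.589e-17 m. 4.589e-17 m = 4.589e-17 meter. Final answer: 4.589e-17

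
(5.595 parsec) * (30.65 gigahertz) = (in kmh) 1 parsec = 3.0856776e+16 m, so 5.595 parsec = 5.595 * 3.0856776e+16 = 1.7264366e+17 m. 1 gigahertz = 1e+09 Hz, so 30.65 gigahertz = 30.65 * 1e+09 = 3.065e+10 Hz. Combine: 1.7264366e+17 m * 3.065e+10 Hz = 5.2915282e+27 m/s. 1 kmh = 0.27777778 m/s, so 5.2915282e+27 m/s = 5.2915282e+27 / 0.27777778 = 1.9049502e+28 kmh ≈ 1.905e+28 kmh (4 s.f.). Final answer: 1.905e+28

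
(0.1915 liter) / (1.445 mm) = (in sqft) 1.426. Check: 1 liter = 0.001 m^3, so 0.1915 liter = 0.1915 * 0.001 = 0.0001915 m^3. 1 mm = 0.001 m, so 1.445 mm = 1.445 * 0.001 = 0.001445 m. Combine: 0.0001915 m^3 / 0.001445 m = 0.13252595 m^2. 1 sqft = 0.09290304 m^2, so 0.13252595 m^2 = 0.13252595 / 0.09290304 = 1.4264975 sqft ≈ 1.426 sqft (4 s.f.).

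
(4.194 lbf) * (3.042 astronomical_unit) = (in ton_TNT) 2029. Check: 1 lbf = 4.4482216 N, so 4.194 lbf = 4.194 * 4.4482216 = 18.655841 N. 1 astronomical_unit = 1.4959787e+11 m, so 3.042 astronomical_unit = 3.042 * 1.4959787e+11 = 4.5507672e+11 m. Combine: 18.655841 N * 4.5507672e+11 m = 8.4898392e+12 J. 1 ton_TNT = 4.184e+09 J, so 8.4898392e+12 J = 8.4898392e+12 / 4.184e+09 = 2029.1203 ton_TNT ≈ 2029 ton_TNT (4 s.f.).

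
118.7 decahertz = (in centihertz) 1.187e+05. Check: 1 decahertz = 10 Hz, so 118.7 decahertz = 118.7 * 10 = 1187 Hz. 1 centihertz = 0.01 Hz, so 1187 Hz = 1187 / 0.01 = 118700 centihertz ≈ 1.187e+05 centihertz (4 s.f.).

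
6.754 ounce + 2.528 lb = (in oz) 1 ounce = 0.028349523 kg, so 6.754 ounce = 6.754 * 0.028349523 = 0.19147268 kg. 1 lb = 0.45359237 kg, so 2.528 lb = 2.528 * 0.45359237 = 1.1466815 kg. Sum: 0.19147268 + 1.1466815 = 1.3381542 kg. 1 oz = 0.028349523 kg, so 1.3381542 kg = 1.3381542 / 0.028349523 = 47.202 oz ≈ 47.2 oz (4 s.f.). Final answer: 47.2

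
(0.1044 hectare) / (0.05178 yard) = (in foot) 1 hectare = 10000 m^2, so 0.1044 hectare = 0.1044 * 10000 = 1044 m^2. 1 yard = 0.9144 m, so 0.05178 yard = 0.05178 * 0.9144 = 0.047347632 m. Combine: 1044 m^2 / 0.047347632 m = 22049.677 m. 1 foot = 0.3048 m, so 22049.677 m = 22049.677 / 0.3048 = 72341.461 foot ≈ 7.234e+04 foot (4 s.f.). Final answer: 7.234e+04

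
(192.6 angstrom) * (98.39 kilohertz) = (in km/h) 1 angstrom = 1e-10 m, so 192.6 angstrom = 192.6 * 1e-10 = 1.926e-08 m. 1 kilohertz = 1000 Hz, so 98.39 kilohertz = 98.39 * 1000 = 98390 Hz. Combine: 1.926e-08 m * 98390 Hz = 0.0018949914 m/s. 1 km/h = 0.27777778 m/s, so 0.0018949914 m/s = 0.0018949914 / 0.27777778 = 0.006821969 km/h ≈ 0.006822 km/h (4 s.f.). Final answer: 0.006822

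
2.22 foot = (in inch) 26.64. Check: 1 foot = 0.3048 m, so 2.22 foot = 2.22 * 0.3048 = 0.676656 m. 1 inch = 0.0254 m, so 0.676656 m = 0.676656 / 0.0254 = 26.64 inch.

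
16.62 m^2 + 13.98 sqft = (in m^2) 16.62 m^2 is already in m^2. 1 sqft = 0.09290304 m^2, so 13.98 sqft = 13.98 * 0.09290304 = 1.2987845 m^2. Sum: 16.62 + 1.2987845 = 17.918784 m^2. Result: 17.918784 m^2 ≈ 17.92 m^2 (4 s.f.). Final answer: 17.92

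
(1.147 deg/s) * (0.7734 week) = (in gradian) 1 deg/s = 0.017453293 rad/s, so 1.147 deg/s = 1.147 * 0.017453293 = 0.020018927 rad/s. 1 week = 604800 s, so 0.7734 week = 0.7734 * 604800 = 467752.32 s. Combine: 0.020018927 rad/s * 467752.32 s = 9363.8993 rad. 1 gradian = 0.015707963 rad, so 9363.8993 rad = 9363.8993 / 0.015707963 = 596124.35 gradian ≈ 5.961e+05 gradian (4 s.f.). Final answer: 5.961e+05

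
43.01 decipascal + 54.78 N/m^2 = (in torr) 0.4431. Check: 1 decipascal = 0.1 Pa, so 43.01 decipascal = 43.01 * 0.1 = 4.301 Pa. 54.78 N/m^2 = 54.78 Pa. Sum: 4.301 + 54.78 = 59.081 Pa. 1 torr = 133.32237 Pa, so 59.081 Pa = 59.081 / 133.32237 = 0.44314394 torr ≈ 0.4431 torr (4 s.f.).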